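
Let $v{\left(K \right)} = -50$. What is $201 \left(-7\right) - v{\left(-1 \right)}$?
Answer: $-1357$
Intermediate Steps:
$201 \left(-7\right) - v{\left(-1 \right)} = 201 \left(-7\right) - -50 = -1407 + 50 = -1357$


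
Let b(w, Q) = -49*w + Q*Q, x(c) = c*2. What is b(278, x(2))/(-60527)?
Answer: 13606/60527 ≈ 0.22479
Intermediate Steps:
x(c) = 2*c
b(w, Q) = Q² - 49*w (b(w, Q) = -49*w + Q² = Q² - 49*w)
b(278, x(2))/(-60527) = ((2*2)² - 49*278)/(-60527) = (4² - 13622)*(-1/60527) = (16 - 13622)*(-1/60527) = -13606*(-1/60527) = 13606/60527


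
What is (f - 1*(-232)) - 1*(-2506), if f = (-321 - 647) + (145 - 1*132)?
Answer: 1783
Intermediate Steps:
f = -955 (f = -968 + (145 - 132) = -968 + 13 = -955)
(f - 1*(-232)) - 1*(-2506) = (-955 - 1*(-232)) - 1*(-2506) = (-955 + 232) + 2506 = -723 + 2506 = 1783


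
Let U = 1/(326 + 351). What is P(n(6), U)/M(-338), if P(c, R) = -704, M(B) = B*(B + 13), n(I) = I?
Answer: -352/54925 ≈ -0.0064087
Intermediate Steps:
U = 1/677 ≈ 0.0014771
M(B) = B*(13 + B)
P(n(6), U)/M(-338) = -704*(-1/(338*(13 - 338))) = -704/((-338*(-325))) = -704/109850 = -704*1/109850 = -352/54925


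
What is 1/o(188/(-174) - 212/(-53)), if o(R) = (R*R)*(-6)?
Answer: -2523/129032 ≈ -0.019553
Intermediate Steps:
o(R) = -6*R² (o(R) = R²*(-6) = -6*R²)
1/o(188/(-174) - 212/(-53)) = 1/(-6*(188/(-174) - 212/(-53))²) = 1/(-6*(188*(-1/174) - 212*(-1/53))²) = 1/(-6*(-94/87 + 4)²) = 1/(-6*(254/87)²) = 1/(-6*64516/7569) = 1/(-129032/2523) = -2523/129032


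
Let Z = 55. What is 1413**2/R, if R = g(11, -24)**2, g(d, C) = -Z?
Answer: 1996569/3025 ≈ 660.02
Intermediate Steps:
g(d, C) = -55 (g(d, C) = -1*55 = -55)
R = 3025 (R = (-55)**2 = 3025)
1413**2/R = 1413**2/3025 = 1996569*(1/3025) = 1996569/3025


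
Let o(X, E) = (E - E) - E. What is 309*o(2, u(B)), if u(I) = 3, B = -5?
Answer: -927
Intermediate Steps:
o(X, E) = -E (o(X, E) = 0 - E = -E)
309*o(2, u(B)) = 309*(-1*3) = 309*(-3) = -927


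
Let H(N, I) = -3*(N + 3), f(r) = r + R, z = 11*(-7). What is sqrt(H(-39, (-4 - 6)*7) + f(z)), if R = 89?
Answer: 2*sqrt(30) ≈ 10.954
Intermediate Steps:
z = -77
f(r) = 89 + r (f(r) = r + 89 = 89 + r)
H(N, I) = -9 - 3*N (H(N, I) = -3*(3 + N) = -9 - 3*N)
sqrt(H(-39, (-4 - 6)*7) + f(z)) = sqrt((-9 - 3*(-39)) + (89 - 77)) = sqrt((-9 + 117) + 12) = sqrt(108 + 12) = sqrt(120) = 2*sqrt(30)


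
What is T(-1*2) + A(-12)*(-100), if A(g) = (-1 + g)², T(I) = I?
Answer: -16902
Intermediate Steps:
T(-1*2) + A(-12)*(-100) = -1*2 + (-1 - 12)²*(-100) = -2 + (-13)²*(-100) = -2 + 169*(-100) = -2 - 16900 = -16902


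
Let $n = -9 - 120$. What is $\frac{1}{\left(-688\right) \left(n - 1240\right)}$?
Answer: $\frac{1}{941872} \approx 1.0617 \cdot 10^{-6}$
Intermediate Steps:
$n = -129$ ($n = -9 - 120 = -129$)
$\frac{1}{\left(-688\right) \left(n - 1240\right)} = \frac{1}{\left(-688\right) \left(-129 - 1240\right)} = \frac{1}{\left(-688\right) \left(-1369\right)} = \frac{1}{941872}$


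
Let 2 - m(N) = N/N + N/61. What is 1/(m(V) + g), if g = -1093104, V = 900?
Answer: -61/66680183 ≈ -9.1481e-7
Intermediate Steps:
m(N) = 1 - N/61 (m(N) = 2 - (N/N + N/61) = 2 - (1 + N*(1/61)) = 2 - (1 + N/61) = 2 + (-1 - N/61) = 1 - N/61)
1/(m(V) + g) = 1/((1 - 1/61*900) - 1093104) = 1/((1 - 900/61) - 1093104) = 1/(-839/61 - 1093104) = 1/(-66680183/61) = -61/66680183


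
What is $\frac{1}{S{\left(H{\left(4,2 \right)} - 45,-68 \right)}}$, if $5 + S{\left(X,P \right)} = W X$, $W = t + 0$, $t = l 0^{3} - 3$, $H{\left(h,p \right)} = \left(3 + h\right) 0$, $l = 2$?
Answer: $\frac{1}{130} \approx 0.0076923$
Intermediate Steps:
$H{\left(h,p \right)} = 0$
$t = -3$ ($t = 2 \cdot 0^{3} - 3 = 2 \cdot 0 - 3 = 0 - 3 = -3$)
$W = -3$ ($W = -3 + 0 = -3$)
$S{\left(X,P \right)} = -5 - 3 X$
$\frac{1}{S{\left(H{\left(4,2 \right)} - 45,-68 \right)}} = \frac{1}{-5 - 3 \left(0 - 45\right)} = \frac{1}{-5 - -135} = \frac{1}{-5 + 135} = \frac{1}{130}$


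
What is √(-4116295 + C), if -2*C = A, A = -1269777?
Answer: I*√13925626/2 ≈ 1865.9*I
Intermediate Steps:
C = 1269777/2 (C = -½*(-1269777) = 1269777/2 ≈ 6.3489e+5)
√(-4116295 + C) = √(-4116295 + 1269777/2) = √(-6962813/2) = I*√13925626/2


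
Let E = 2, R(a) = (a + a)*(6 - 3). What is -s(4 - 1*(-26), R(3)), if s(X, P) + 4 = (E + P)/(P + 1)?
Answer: 56/19 ≈ 2.9474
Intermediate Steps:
R(a) = 6*a (R(a) = (2*a)*3 = 6*a)
s(X, P) = -4 + (2 + P)/(1 + P) (s(X, P) = -4 + (2 + P)/(P + 1) = -4 + (2 + P)/(1 + P))
-s(4 - 1*(-26), R(3)) = -(-2 - 18*3)/(1 + 6*3) = -(-2 - 3*18)/(1 + 18) = -(-2 - 54)/19 = -(-56)/19 = -1*(-56/19) = 56/19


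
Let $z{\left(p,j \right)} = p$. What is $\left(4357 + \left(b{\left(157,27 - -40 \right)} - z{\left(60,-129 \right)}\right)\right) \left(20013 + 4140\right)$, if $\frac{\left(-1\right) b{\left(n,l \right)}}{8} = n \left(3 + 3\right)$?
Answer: $-78231567$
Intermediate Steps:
$b{\left(n,l \right)} = - 48 n$ ($b{\left(n,l \right)} = - 8 n \left(3 + 3\right) = - 8 n 6 = - 8 \cdot 6 n = - 48 n$)
$\left(4357 + \left(b{\left(157,27 - -40 \right)} - z{\left(60,-129 \right)}\right)\right) \left(20013 + 4140\right) = \left(4357 - 7596\right) \left(20013 + 4140\right) = \left(4357 - 7596\right) 24153 = \left(-3239\right) 24153 = -78231567$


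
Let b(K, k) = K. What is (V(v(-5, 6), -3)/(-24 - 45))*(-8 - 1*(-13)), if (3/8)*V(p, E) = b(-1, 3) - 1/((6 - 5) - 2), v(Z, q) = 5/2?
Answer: 0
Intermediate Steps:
v(Z, q) = 5/2 (v(Z, q) = 5*(½) = 5/2)
V(p, E) = 0 (V(p, E) = 8*(-1 - 1/((6 - 5) - 2))/3 = 8*(-1 - 1/(1 - 2))/3 = 8*(-1 - 1/(-1))/3 = 8*(-1 - 1*(-1))/3 = 8*(-1 + 1)/3 = (8/3)*0 = 0)
(V(v(-5, 6), -3)/(-24 - 45))*(-8 - 1*(-13)) = (0/(-24 - 45))*(-8 - 1*(-13)) = (0/(-69))*(-8 + 13) = (0*(-1/69))*5 = 0*5 = 0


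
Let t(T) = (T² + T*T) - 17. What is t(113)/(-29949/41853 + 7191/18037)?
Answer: -377762122731/4690690 ≈ -80535.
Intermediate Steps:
t(T) = -17 + 2*T² (t(T) = (T² + T²) - 17 = 2*T² - 17 = -17 + 2*T²)
t(113)/(-29949/41853 + 7191/18037) = (-17 + 2*113²)/(-29949/41853 + 7191/18037) = (-17 + 2*12769)/(-29949*1/41853 + 7191*(1/18037)) = (-17 + 25538)/(-9983/13951 + 423/1061) = 25521/(-4690690/14802011) = 25521*(-14802011/4690690) = -377762122731/4690690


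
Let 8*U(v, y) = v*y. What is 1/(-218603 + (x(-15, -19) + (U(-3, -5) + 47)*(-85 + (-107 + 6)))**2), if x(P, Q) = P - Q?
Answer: 16/1317606761 ≈ 1.2143e-8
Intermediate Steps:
U(v, y) = v*y/8 (U(v, y) = (v*y)/8 = v*y/8)
1/(-218603 + (x(-15, -19) + (U(-3, -5) + 47)*(-85 + (-107 + 6)))**2) = 1/(-218603 + ((-15 - 1*(-19)) + ((1/8)*(-3)*(-5) + 47)*(-85 + (-107 + 6)))**2) = 1/(-218603 + ((-15 + 19) + (15/8 + 47)*(-85 - 101))**2) = 1/(-218603 + (4 + (391/8)*(-186))**2) = 1/(-218603 + (4 - 36363/4)**2) = 1/(-218603 + (-36347/4)**2) = 1/(-218603 + 1321104409/16) = 1/(1317606761/16) = 16/1317606761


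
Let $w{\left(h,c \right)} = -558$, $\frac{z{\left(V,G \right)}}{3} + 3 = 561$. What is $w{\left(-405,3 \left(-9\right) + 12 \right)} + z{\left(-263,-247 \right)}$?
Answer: $1116$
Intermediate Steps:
$z{\left(V,G \right)} = 1674$ ($z{\left(V,G \right)} = -9 + 3 \cdot 561 = -9 + 1683 = 1674$)
$w{\left(-405,3 \left(-9\right) + 12 \right)} + z{\left(-263,-247 \right)} = -558 + 1674 = 1116$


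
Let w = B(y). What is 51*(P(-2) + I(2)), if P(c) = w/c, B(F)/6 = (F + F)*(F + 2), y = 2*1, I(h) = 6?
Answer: -2142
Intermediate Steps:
y = 2
B(F) = 12*F*(2 + F) (B(F) = 6*((F + F)*(F + 2)) = 6*((2*F)*(2 + F)) = 6*(2*F*(2 + F)) = 12*F*(2 + F))
w = 96 (w = 12*2*(2 + 2) = 12*2*4 = 96)
P(c) = 96/c
51*(P(-2) + I(2)) = 51*(96/(-2) + 6) = 51*(96*(-1/2) + 6) = 51*(-48 + 6) = 51*(-42) = -2142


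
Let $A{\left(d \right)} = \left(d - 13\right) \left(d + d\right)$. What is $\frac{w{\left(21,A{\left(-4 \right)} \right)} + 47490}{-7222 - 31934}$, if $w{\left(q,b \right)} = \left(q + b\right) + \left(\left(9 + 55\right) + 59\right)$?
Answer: $- \frac{23885}{19578} \approx -1.22$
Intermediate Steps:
$A{\left(d \right)} = 2 d \left(-13 + d\right)$ ($A{\left(d \right)} = \left(-13 + d\right) 2 d = 2 d \left(-13 + d\right)$)
$w{\left(q,b \right)} = 123 + b + q$ ($w{\left(q,b \right)} = \left(b + q\right) + \left(64 + 59\right) = \left(b + q\right) + 123 = 123 + b + q$)
$\frac{w{\left(21,A{\left(-4 \right)} \right)} + 47490}{-7222 - 31934} = \frac{\left(123 + 2 \left(-4\right) \left(-13 - 4\right) + 21\right) + 47490}{-7222 - 31934} = \frac{\left(123 + 2 \left(-4\right) \left(-17\right) + 21\right) + 47490}{-39156} = \left(\left(123 + 136 + 21\right) + 47490\right) \left(- \frac{1}{39156}\right) = \left(280 + 47490\right) \left(- \frac{1}{39156}\right) = 47770 \left(- \frac{1}{39156}\right) = - \frac{23885}{19578}$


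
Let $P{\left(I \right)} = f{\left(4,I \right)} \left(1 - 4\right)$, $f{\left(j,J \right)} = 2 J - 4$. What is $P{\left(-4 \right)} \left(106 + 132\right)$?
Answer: $8568$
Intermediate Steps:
$f{\left(j,J \right)} = -4 + 2 J$
$P{\left(I \right)} = 12 - 6 I$ ($P{\left(I \right)} = \left(-4 + 2 I\right) \left(1 - 4\right) = \left(-4 + 2 I\right) \left(-3\right) = 12 - 6 I$)
$P{\left(-4 \right)} \left(106 + 132\right) = \left(12 - -24\right) \left(106 + 132\right) = \left(12 + 24\right) 238 = 36 \cdot 238 = 8568$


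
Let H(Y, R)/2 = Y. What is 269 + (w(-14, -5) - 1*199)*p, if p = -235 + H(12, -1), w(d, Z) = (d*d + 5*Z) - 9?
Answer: 8076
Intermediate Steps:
H(Y, R) = 2*Y
w(d, Z) = -9 + d² + 5*Z (w(d, Z) = (d² + 5*Z) - 9 = -9 + d² + 5*Z)
p = -211 (p = -235 + 2*12 = -235 + 24 = -211)
269 + (w(-14, -5) - 1*199)*p = 269 + ((-9 + (-14)² + 5*(-5)) - 1*199)*(-211) = 269 + ((-9 + 196 - 25) - 199)*(-211) = 269 + (162 - 199)*(-211) = 269 - 37*(-211) = 269 + 7807 = 8076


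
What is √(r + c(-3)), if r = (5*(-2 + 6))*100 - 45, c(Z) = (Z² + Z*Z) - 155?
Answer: 3*√202 ≈ 42.638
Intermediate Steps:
c(Z) = -155 + 2*Z² (c(Z) = (Z² + Z²) - 155 = 2*Z² - 155 = -155 + 2*Z²)
r = 1955 (r = (5*4)*100 - 45 = 20*100 - 45 = 2000 - 45 = 1955)
√(r + c(-3)) = √(1955 + (-155 + 2*(-3)²)) = √(1955 + (-155 + 2*9)) = √(1955 + (-155 + 18)) = √(1955 - 137) = √1818 = 3*√202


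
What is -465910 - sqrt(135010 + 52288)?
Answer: -465910 - sqrt(187298) ≈ -4.6634e+5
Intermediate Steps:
-465910 - sqrt(135010 + 52288) = -465910 - sqrt(187298)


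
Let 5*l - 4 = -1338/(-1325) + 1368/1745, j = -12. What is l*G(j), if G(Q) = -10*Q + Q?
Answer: 289351656/2312125 ≈ 125.15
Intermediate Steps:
l = 2679182/2312125 (l = 4/5 + (-1338/(-1325) + 1368/1745)/5 = 4/5 + (-1338*(-1/1325) + 1368*(1/1745))/5 = 4/5 + (1338/1325 + 1368/1745)/5 = 4/5 + (1/5)*(829482/462425) = 4/5 + 829482/2312125 = 2679182/2312125 ≈ 1.1588)
G(Q) = -9*Q
l*G(j) = 2679182*(-9*(-12))/2312125 = (2679182/2312125)*108 = 289351656/2312125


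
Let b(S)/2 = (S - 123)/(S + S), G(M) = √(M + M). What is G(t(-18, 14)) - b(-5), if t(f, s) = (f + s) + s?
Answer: -128/5 + 2*√5 ≈ -21.128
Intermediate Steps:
t(f, s) = f + 2*s
G(M) = √2*√M (G(M) = √(2*M) = √2*√M)
b(S) = (-123 + S)/S (b(S) = 2*((S - 123)/(S + S)) = 2*((-123 + S)/((2*S))) = 2*((-123 + S)*(1/(2*S))) = 2*((-123 + S)/(2*S)) = (-123 + S)/S)
G(t(-18, 14)) - b(-5) = √2*√(-18 + 2*14) - (-123 - 5)/(-5) = √2*√(-18 + 28) - (-1)*(-128)/5 = √2*√10 - 1*128/5 = 2*√5 - 128/5 = -128/5 + 2*√5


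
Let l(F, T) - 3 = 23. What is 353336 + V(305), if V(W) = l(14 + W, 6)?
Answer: 353362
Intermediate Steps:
l(F, T) = 26 (l(F, T) = 3 + 23 = 26)
V(W) = 26
353336 + V(305) = 353336 + 26 = 353362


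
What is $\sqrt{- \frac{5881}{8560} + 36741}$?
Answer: $\frac{\sqrt{168255937265}}{2140} \approx 191.68$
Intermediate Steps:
$\sqrt{- \frac{5881}{8560} + 36741} = \sqrt{\frac{314497079}{8560}} = \frac{\sqrt{168255937265}}{2140}$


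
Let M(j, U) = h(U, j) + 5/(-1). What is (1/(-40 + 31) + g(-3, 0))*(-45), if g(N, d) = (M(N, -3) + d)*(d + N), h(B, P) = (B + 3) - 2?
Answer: -940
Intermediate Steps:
h(B, P) = 1 + B (h(B, P) = (3 + B) - 2 = 1 + B)
M(j, U) = -4 + U (M(j, U) = (1 + U) + 5/(-1) = (1 + U) + 5*(-1) = (1 + U) - 5 = -4 + U)
g(N, d) = (-7 + d)*(N + d) (g(N, d) = ((-4 - 3) + d)*(d + N) = (-7 + d)*(N + d))
(1/(-40 + 31) + g(-3, 0))*(-45) = (1/(-40 + 31) + (0² - 7*(-3) - 7*0 - 3*0))*(-45) = (1/(-9) + (0 + 21 + 0 + 0))*(-45) = (-⅑ + 21)*(-45) = (188/9)*(-45) = -940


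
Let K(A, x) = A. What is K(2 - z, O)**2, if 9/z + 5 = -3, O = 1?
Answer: 625/64 ≈ 9.7656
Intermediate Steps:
z = -9/8 (z = 9/(-5 - 3) = 9/(-8) = 9*(-1/8) = -9/8 ≈ -1.1250)
K(2 - z, O)**2 = (2 - 1*(-9/8))**2 = (2 + 9/8)**2 = (25/8)**2 = 625/64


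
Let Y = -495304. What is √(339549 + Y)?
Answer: I*√155755 ≈ 394.66*I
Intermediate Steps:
√(339549 + Y) = √(339549 - 495304) = √(-155755) = I*√155755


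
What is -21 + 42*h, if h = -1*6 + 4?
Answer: -105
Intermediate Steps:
h = -2 (h = -6 + 4 = -2)
-21 + 42*h = -21 + 42*(-2) = -21 - 84 = -105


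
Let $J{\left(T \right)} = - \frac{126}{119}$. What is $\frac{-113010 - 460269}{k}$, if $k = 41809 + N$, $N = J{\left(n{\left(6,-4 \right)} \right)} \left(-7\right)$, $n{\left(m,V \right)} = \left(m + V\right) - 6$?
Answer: $- \frac{9745743}{710879} \approx -13.709$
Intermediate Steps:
$n{\left(m,V \right)} = -6 + V + m$ ($n{\left(m,V \right)} = \left(V + m\right) - 6 = -6 + V + m$)
$J{\left(T \right)} = - \frac{18}{17}$ ($J{\left(T \right)} = \left(-126\right) \frac{1}{119} = - \frac{18}{17}$)
$N = \frac{126}{17}$ ($N = \left(- \frac{18}{17}\right) \left(-7\right) = \frac{126}{17} \approx 7.4118$)
$k = \frac{710879}{17}$ ($k = 41809 + \frac{126}{17} = \frac{710879}{17} \approx 41816.0$)
$\frac{-113010 - 460269}{k} = \frac{-113010 - 460269}{\frac{710879}{17}} = \left(-573279\right) \frac{17}{710879} = - \frac{9745743}{710879}$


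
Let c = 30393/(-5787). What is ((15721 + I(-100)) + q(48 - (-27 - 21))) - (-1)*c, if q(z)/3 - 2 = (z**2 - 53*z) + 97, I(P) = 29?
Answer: 18277756/643 ≈ 28426.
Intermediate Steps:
c = -3377/643 (c = 30393*(-1/5787) = -3377/643 ≈ -5.2519)
q(z) = 297 - 159*z + 3*z**2 (q(z) = 6 + 3*((z**2 - 53*z) + 97) = 6 + 3*(97 + z**2 - 53*z) = 6 + (291 - 159*z + 3*z**2) = 297 - 159*z + 3*z**2)
((15721 + I(-100)) + q(48 - (-27 - 21))) - (-1)*c = ((15721 + 29) + (297 - 159*(48 - (-27 - 21)) + 3*(48 - (-27 - 21))**2)) - (-1)*(-3377)/643 = (15750 + (297 - 159*(48 - 1*(-48)) + 3*(48 - 1*(-48))**2)) - 1*3377/643 = (15750 + (297 - 159*(48 + 48) + 3*(48 + 48)**2)) - 3377/643 = (15750 + (297 - 159*96 + 3*96**2)) - 3377/643 = (15750 + (297 - 15264 + 3*9216)) - 3377/643 = (15750 + (297 - 15264 + 27648)) - 3377/643 = (15750 + 12681) - 3377/643 = 28431 - 3377/643 = 18277756/643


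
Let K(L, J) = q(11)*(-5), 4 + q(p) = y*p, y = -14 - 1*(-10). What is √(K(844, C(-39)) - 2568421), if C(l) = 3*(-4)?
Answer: I*√2568181 ≈ 1602.6*I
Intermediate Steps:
C(l) = -12
y = -4 (y = -14 + 10 = -4)
q(p) = -4 - 4*p
K(L, J) = 240 (K(L, J) = (-4 - 4*11)*(-5) = (-4 - 44)*(-5) = -48*(-5) = 240)
√(K(844, C(-39)) - 2568421) = √(240 - 2568421) = √(-2568181) = I*√2568181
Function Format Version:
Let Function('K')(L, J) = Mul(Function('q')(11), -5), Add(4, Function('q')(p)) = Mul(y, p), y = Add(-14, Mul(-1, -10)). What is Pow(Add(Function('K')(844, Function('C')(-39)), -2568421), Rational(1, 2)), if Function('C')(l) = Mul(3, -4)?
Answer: Mul(I, Pow(2568181, Rational(1, 2))) ≈ Mul(1602.6, I)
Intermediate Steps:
Function('C')(l) = -12
y = -4 (y = Add(-14, 10) = -4)
Function('q')(p) = Add(-4, Mul(-4, p))
Function('K')(L, J) = 240 (Function('K')(L, J) = Mul(Add(-4, Mul(-4, 11)), -5) = Mul(Add(-4, -44), -5) = Mul(-48, -5) = 240)
Pow(Add(Function('K')(844, Function('C')(-39)), -2568421), Rational(1, 2)) = Pow(Add(240, -2568421), Rational(1, 2)) = Pow(-2568181, Rational(1, 2)) = Mul(I, Pow(2568181, Rational(1, 2)))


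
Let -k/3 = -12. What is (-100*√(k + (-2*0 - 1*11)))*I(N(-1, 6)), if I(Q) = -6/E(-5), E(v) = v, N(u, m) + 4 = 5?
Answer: -600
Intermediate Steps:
N(u, m) = 1 (N(u, m) = -4 + 5 = 1)
k = 36 (k = -3*(-12) = 36)
I(Q) = 6/5 (I(Q) = -6/(-5) = -6*(-⅕) = 6/5)
(-100*√(k + (-2*0 - 1*11)))*I(N(-1, 6)) = -100*√(36 + (-2*0 - 1*11))*(6/5) = -100*√(36 + (0 - 11))*(6/5) = -100*√(36 - 11)*(6/5) = -100*√25*(6/5) = -100*5*(6/5) = -500*6/5 = -600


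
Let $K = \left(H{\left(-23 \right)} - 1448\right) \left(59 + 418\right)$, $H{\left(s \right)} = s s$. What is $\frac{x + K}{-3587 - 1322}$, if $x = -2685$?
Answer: $\frac{441048}{4909} \approx 89.845$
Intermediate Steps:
$H{\left(s \right)} = s^{2}$
$K = -438363$ ($K = \left(\left(-23\right)^{2} - 1448\right) \left(59 + 418\right) = \left(529 - 1448\right) 477 = \left(-919\right) 477 = -438363$)
$\frac{x + K}{-3587 - 1322} = \frac{-2685 - 438363}{-3587 - 1322} = - \frac{441048}{-4909} = \left(-441048\right) \left(- \frac{1}{4909}\right) = \frac{441048}{4909}$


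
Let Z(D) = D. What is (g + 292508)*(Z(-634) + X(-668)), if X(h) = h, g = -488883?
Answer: 255680250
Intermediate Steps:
(g + 292508)*(Z(-634) + X(-668)) = (-488883 + 292508)*(-634 - 668) = -196375*(-1302) = 255680250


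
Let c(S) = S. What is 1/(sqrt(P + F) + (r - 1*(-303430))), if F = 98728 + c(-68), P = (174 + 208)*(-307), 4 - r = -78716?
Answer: 191075/73019320557 - I*sqrt(18614)/146038641114 ≈ 2.6168e-6 - 9.3423e-10*I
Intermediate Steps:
r = 78720 (r = 4 - 1*(-78716) = 4 + 78716 = 78720)
P = -117274 (P = 382*(-307) = -117274)
F = 98660 (F = 98728 - 68 = 98660)
1/(sqrt(P + F) + (r - 1*(-303430))) = 1/(sqrt(-117274 + 98660) + (78720 - 1*(-303430))) = 1/(sqrt(-18614) + (78720 + 303430)) = 1/(I*sqrt(18614) + 382150) = 1/(382150 + I*sqrt(18614))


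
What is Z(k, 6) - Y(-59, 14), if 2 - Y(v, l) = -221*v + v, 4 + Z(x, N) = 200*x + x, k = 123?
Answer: 37697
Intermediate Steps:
Z(x, N) = -4 + 201*x (Z(x, N) = -4 + (200*x + x) = -4 + 201*x)
Y(v, l) = 2 + 220*v (Y(v, l) = 2 - (-221*v + v) = 2 - (-220)*v = 2 + 220*v)
Z(k, 6) - Y(-59, 14) = (-4 + 201*123) - (2 + 220*(-59)) = (-4 + 24723) - (2 - 12980) = 24719 - 1*(-12978) = 24719 + 12978 = 37697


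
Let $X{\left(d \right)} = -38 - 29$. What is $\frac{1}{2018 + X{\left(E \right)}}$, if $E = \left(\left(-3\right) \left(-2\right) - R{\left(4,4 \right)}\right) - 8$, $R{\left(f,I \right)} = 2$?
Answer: $\frac{1}{1951} \approx 0.00051256$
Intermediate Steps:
$E = -4$ ($E = \left(\left(-3\right) \left(-2\right) - 2\right) - 8 = \left(6 - 2\right) - 8 = 4 - 8 = -4$)
$X{\left(d \right)} = -67$
$\frac{1}{2018 + X{\left(E \right)}} = \frac{1}{2018 - 67} = \frac{1}{1951}$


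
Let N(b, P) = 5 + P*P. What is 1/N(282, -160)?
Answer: 1/25605 ≈ 3.9055e-5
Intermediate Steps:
N(b, P) = 5 + P**2
1/N(282, -160) = 1/(5 + (-160)**2) = 1/(5 + 25600) = 1/25605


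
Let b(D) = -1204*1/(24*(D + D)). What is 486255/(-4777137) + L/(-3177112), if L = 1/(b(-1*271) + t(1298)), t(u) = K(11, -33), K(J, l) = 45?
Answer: -18878644232896957/185470306095171042 ≈ -0.10179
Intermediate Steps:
t(u) = 45
b(D) = -301/(12*D) (b(D) = -1204*1/(48*D) = -301/(12*D))
L = 3252/146641 (L = 1/(-301/(12*((-1*271))) + 45) = 1/(-301/12/(-271) + 45) = 1/(-301/12*(-1/271) + 45) = 1/(301/3252 + 45) = 1/(146641/3252) = 3252/146641 ≈ 0.022177)
486255/(-4777137) + L/(-3177112) = 486255/(-4777137) + (3252/146641)/(-3177112) = 486255*(-1/4777137) + (3252/146641)*(-1/3177112) = -162085/1592379 - 813/116473720198 = -18878644232896957/185470306095171042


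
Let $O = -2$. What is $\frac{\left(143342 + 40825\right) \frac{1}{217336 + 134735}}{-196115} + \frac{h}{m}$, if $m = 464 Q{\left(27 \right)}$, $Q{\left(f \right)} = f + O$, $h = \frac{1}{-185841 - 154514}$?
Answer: $- \frac{16159602091337}{6057852247091366000} \approx -2.6675 \cdot 10^{-6}$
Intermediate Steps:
$h = - \frac{1}{340355}$ ($h = \frac{1}{-340355} = - \frac{1}{340355} \approx -2.9381 \cdot 10^{-6}$)
$Q{\left(f \right)} = -2 + f$ ($Q{\left(f \right)} = f - 2 = -2 + f$)
$m = 11600$ ($m = 464 \left(-2 + 27\right) = 464 \cdot 25 = 11600$)
$\frac{\left(143342 + 40825\right) \frac{1}{217336 + 134735}}{-196115} + \frac{h}{m} = \frac{\left(143342 + 40825\right) \frac{1}{217336 + 134735}}{-196115} - \frac{1}{340355 \cdot 11600} = \frac{184167}{352071} \left(- \frac{1}{196115}\right) - \frac{1}{3948118000} = 184167 \cdot \frac{1}{352071} \left(- \frac{1}{196115}\right) - \frac{1}{3948118000} = \frac{20463}{39119} \left(- \frac{1}{196115}\right) - \frac{1}{3948118000} = - \frac{20463}{7671822685} - \frac{1}{3948118000} = - \frac{16159602091337}{6057852247091366000}$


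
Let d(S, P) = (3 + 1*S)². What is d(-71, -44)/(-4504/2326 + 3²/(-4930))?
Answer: -26512120160/11112827 ≈ -2385.7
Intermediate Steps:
d(S, P) = (3 + S)²
d(-71, -44)/(-4504/2326 + 3²/(-4930)) = (3 - 71)²/(-4504/2326 + 3²/(-4930)) = (-68)²/(-4504*1/2326 + 9*(-1/4930)) = 4624/(-2252/1163 - 9/4930) = 4624/(-11112827/5733590) = 4624*(-5733590/11112827) = -26512120160/11112827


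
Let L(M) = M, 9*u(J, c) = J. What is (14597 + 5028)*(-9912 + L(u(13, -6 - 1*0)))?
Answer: -1750451875/9 ≈ -1.9449e+8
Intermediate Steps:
u(J, c) = J/9
(14597 + 5028)*(-9912 + L(u(13, -6 - 1*0))) = (14597 + 5028)*(-9912 + (⅑)*13) = 19625*(-9912 + 13/9) = 19625*(-89195/9) = -1750451875/9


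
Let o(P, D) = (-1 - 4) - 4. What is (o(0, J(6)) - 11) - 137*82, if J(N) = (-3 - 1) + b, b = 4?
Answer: -11254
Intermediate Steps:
J(N) = 0 (J(N) = (-3 - 1) + 4 = -4 + 4 = 0)
o(P, D) = -9 (o(P, D) = -5 - 4 = -9)
(o(0, J(6)) - 11) - 137*82 = (-9 - 11) - 137*82 = -20 - 11234 = -11254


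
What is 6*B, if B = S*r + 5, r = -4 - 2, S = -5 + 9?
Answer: -114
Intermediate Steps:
S = 4
r = -6
B = -19 (B = 4*(-6) + 5 = -24 + 5 = -19)
6*B = 6*(-19) = -114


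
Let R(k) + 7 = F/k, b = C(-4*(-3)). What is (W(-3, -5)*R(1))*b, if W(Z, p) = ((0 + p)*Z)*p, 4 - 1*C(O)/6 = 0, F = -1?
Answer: 14400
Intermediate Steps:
C(O) = 24 (C(O) = 24 - 6*0 = 24 + 0 = 24)
b = 24
R(k) = -7 - 1/k
W(Z, p) = Z*p² (W(Z, p) = (p*Z)*p = (Z*p)*p = Z*p²)
(W(-3, -5)*R(1))*b = ((-3*(-5)²)*(-7 - 1/1))*24 = ((-3*25)*(-7 - 1*1))*24 = -75*(-7 - 1)*24 = -75*(-8)*24 = 600*24 = 14400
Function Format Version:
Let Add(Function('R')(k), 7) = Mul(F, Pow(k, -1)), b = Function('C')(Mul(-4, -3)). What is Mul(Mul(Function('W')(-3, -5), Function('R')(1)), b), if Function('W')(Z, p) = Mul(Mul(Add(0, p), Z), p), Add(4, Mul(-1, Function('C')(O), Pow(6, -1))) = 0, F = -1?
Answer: 14400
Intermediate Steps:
Function('C')(O) = 24 (Function('C')(O) = Add(24, Mul(-6, 0)) = Add(24, 0) = 24)
b = 24
Function('R')(k) = Add(-7, Mul(-1, Pow(k, -1)))
Function('W')(Z, p) = Mul(Z, Pow(p, 2)) (Function('W')(Z, p) = Mul(Mul(p, Z), p) = Mul(Mul(Z, p), p) = Mul(Z, Pow(p, 2)))
Mul(Mul(Function('W')(-3, -5), Function('R')(1)), b) = Mul(Mul(Mul(-3, Pow(-5, 2)), Add(-7, Mul(-1, Pow(1, -1)))), 24) = Mul(Mul(Mul(-3, 25), Add(-7, Mul(-1, 1))), 24) = Mul(Mul(-75, Add(-7, -1)), 24) = Mul(Mul(-75, -8), 24) = Mul(600, 24) = 14400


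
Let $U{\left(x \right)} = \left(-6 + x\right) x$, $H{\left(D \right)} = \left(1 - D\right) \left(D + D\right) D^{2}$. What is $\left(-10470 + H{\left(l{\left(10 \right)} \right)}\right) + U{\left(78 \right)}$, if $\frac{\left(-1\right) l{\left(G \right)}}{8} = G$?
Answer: $-82948854$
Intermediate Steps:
$l{\left(G \right)} = - 8 G$
$H{\left(D \right)} = 2 D^{3} \left(1 - D\right)$ ($H{\left(D \right)} = \left(1 - D\right) 2 D D^{2} = 2 D \left(1 - D\right) D^{2} = 2 D^{3} \left(1 - D\right)$)
$U{\left(x \right)} = x \left(-6 + x\right)$
$\left(-10470 + H{\left(l{\left(10 \right)} \right)}\right) + U{\left(78 \right)} = \left(-10470 + 2 \left(\left(-8\right) 10\right)^{3} \left(1 - \left(-8\right) 10\right)\right) + 78 \left(-6 + 78\right) = \left(-10470 + 2 \left(-80\right)^{3} \left(1 - -80\right)\right) + 78 \cdot 72 = \left(-10470 + 2 \left(-512000\right) \left(1 + 80\right)\right) + 5616 = \left(-10470 + 2 \left(-512000\right) 81\right) + 5616 = \left(-10470 - 82944000\right) + 5616 = -82954470 + 5616 = -82948854$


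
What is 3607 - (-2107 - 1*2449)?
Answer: 8163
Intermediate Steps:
3607 - (-2107 - 1*2449) = 3607 - (-2107 - 2449) = 3607 - 1*(-4556) = 3607 + 4556 = 8163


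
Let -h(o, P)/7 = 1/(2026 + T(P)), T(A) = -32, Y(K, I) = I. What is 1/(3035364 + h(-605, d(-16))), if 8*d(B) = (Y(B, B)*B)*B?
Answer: 1994/6052515809 ≈ 3.2945e-7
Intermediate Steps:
d(B) = B³/8 (d(B) = ((B*B)*B)/8 = (B²*B)/8 = B³/8)
h(o, P) = -7/1994 (h(o, P) = -7/(2026 - 32) = -7/1994)
1/(3035364 + h(-605, d(-16))) = 1/(3035364 - 7/1994) = 1/(6052515809/1994) = 1994/6052515809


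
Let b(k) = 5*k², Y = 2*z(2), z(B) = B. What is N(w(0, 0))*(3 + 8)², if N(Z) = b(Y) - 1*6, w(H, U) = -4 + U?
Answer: 8954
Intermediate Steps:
Y = 4 (Y = 2*2 = 4)
N(Z) = 74 (N(Z) = 5*4² - 1*6 = 5*16 - 6 = 80 - 6 = 74)
N(w(0, 0))*(3 + 8)² = 74*(3 + 8)² = 74*11² = 74*121 = 8954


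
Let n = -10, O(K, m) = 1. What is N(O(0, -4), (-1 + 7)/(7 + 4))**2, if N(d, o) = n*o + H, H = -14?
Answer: 45796/121 ≈ 378.48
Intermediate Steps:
N(d, o) = -14 - 10*o (N(d, o) = -10*o - 14 = -14 - 10*o)
N(O(0, -4), (-1 + 7)/(7 + 4))**2 = (-14 - 10*(-1 + 7)/(7 + 4))**2 = (-14 - 60/11)**2 = (-214/11)**2 = 45796/121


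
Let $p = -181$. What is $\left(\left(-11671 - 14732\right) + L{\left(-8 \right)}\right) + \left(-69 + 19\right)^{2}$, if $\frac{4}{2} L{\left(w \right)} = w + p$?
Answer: $- \frac{47995}{2} \approx -23998.0$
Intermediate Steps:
$L{\left(w \right)} = - \frac{181}{2} + \frac{w}{2}$ ($L{\left(w \right)} = \frac{w - 181}{2} = \frac{-181 + w}{2} = - \frac{181}{2} + \frac{w}{2}$)
$\left(\left(-11671 - 14732\right) + L{\left(-8 \right)}\right) + \left(-69 + 19\right)^{2} = \left(\left(-11671 - 14732\right) + \left(- \frac{181}{2} + \frac{1}{2} \left(-8\right)\right)\right) + \left(-69 + 19\right)^{2} = \left(-26403 - \frac{189}{2}\right) + \left(-50\right)^{2} = \left(-26403 - \frac{189}{2}\right) + 2500 = - \frac{52995}{2} + 2500 = - \frac{47995}{2}$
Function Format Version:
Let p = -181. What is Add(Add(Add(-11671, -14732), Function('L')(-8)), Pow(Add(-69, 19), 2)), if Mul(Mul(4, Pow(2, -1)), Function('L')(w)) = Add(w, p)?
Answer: Rational(-47995, 2) ≈ -23998.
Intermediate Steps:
Function('L')(w) = Add(Rational(-181, 2), Mul(Rational(1, 2), w)) (Function('L')(w) = Mul(Rational(1, 2), Add(w, -181)) = Mul(Rational(1, 2), Add(-181, w)) = Add(Rational(-181, 2), Mul(Rational(1, 2), w)))
Add(Add(Add(-11671, -14732), Function('L')(-8)), Pow(Add(-69, 19), 2)) = Add(Add(Add(-11671, -14732), Add(Rational(-181, 2), Mul(Rational(1, 2), -8))), Pow(Add(-69, 19), 2)) = Add(Add(-26403, Add(Rational(-181, 2), -4)), Pow(-50, 2)) = Add(Add(-26403, Rational(-189, 2)), 2500) = Add(Rational(-52995, 2), 2500) = Rational(-47995, 2)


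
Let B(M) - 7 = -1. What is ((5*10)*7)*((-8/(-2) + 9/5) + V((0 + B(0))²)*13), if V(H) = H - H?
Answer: 2030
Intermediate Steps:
B(M) = 6 (B(M) = 7 - 1 = 6)
V(H) = 0
((5*10)*7)*((-8/(-2) + 9/5) + V((0 + B(0))²)*13) = ((5*10)*7)*((-8/(-2) + 9/5) + 0*13) = (50*7)*((-8*(-½) + 9*(⅕)) + 0) = 350*((4 + 9/5) + 0) = 350*(29/5 + 0) = 350*(29/5) = 2030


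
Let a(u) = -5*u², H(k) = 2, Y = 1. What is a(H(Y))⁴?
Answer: 160000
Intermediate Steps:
a(H(Y))⁴ = (-5*2²)⁴ = (-5*4)⁴ = (-20)⁴ = 160000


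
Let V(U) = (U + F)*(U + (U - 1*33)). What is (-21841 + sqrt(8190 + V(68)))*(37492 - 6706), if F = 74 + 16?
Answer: -672397026 + 123144*sqrt(1529) ≈ -6.6758e+8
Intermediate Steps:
F = 90
V(U) = (-33 + 2*U)*(90 + U) (V(U) = (U + 90)*(U + (U - 1*33)) = (90 + U)*(U + (U - 33)) = (90 + U)*(U + (-33 + U)) = (90 + U)*(-33 + 2*U) = (-33 + 2*U)*(90 + U))
(-21841 + sqrt(8190 + V(68)))*(37492 - 6706) = (-21841 + sqrt(8190 + (-2970 + 2*68**2 + 147*68)))*(37492 - 6706) = (-21841 + sqrt(8190 + (-2970 + 2*4624 + 9996)))*30786 = (-21841 + sqrt(8190 + (-2970 + 9248 + 9996)))*30786 = (-21841 + sqrt(8190 + 16274))*30786 = (-21841 + sqrt(24464))*30786 = (-21841 + 4*sqrt(1529))*30786 = -672397026 + 123144*sqrt(1529)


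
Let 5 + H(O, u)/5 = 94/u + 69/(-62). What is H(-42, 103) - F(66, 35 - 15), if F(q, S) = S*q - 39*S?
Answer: -3614485/6386 ≈ -566.00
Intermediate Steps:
H(O, u) = -1895/62 + 470/u (H(O, u) = -25 + 5*(94/u + 69/(-62)) = -25 + 5*(94/u + 69*(-1/62)) = -25 + 5*(94/u - 69/62) = -25 + 5*(-69/62 + 94/u) = -25 + (-345/62 + 470/u) = -1895/62 + 470/u)
F(q, S) = -39*S + S*q
H(-42, 103) - F(66, 35 - 15) = (-1895/62 + 470/103) - (35 - 15)*(-39 + 66) = (-1895/62 + 470*(1/103)) - 20*27 = (-1895/62 + 470/103) - 1*540 = -166045/6386 - 540 = -3614485/6386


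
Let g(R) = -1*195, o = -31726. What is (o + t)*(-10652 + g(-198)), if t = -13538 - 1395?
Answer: 506110173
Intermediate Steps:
g(R) = -195
t = -14933
(o + t)*(-10652 + g(-198)) = (-31726 - 14933)*(-10652 - 195) = -46659*(-10847) = 506110173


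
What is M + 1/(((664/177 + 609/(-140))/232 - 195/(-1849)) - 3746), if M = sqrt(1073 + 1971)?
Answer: -1518546720/5688319781551 + 2*sqrt(761) ≈ 55.172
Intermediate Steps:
M = 2*sqrt(761) (M = sqrt(3044) = 2*sqrt(761) ≈ 55.172)
M + 1/(((664/177 + 609/(-140))/232 - 195/(-1849)) - 3746) = 2*sqrt(761) + 1/(((664/177 + 609/(-140))/232 - 195/(-1849)) - 3746) = 2*sqrt(761) + 1/(((664*(1/177) + 609*(-1/140))*(1/232) - 195*(-1/1849)) - 3746) = 2*sqrt(761) + 1/(((664/177 - 87/20)*(1/232) + 195/1849) - 3746) = 2*sqrt(761) + 1/((-2119/3540*1/232 + 195/1849) - 3746) = 2*sqrt(761) + 1/((-2119/821280 + 195/1849) - 3746) = 2*sqrt(761) + 1/(156231569/1518546720 - 3746) = 2*sqrt(761) + 1/(-5688319781551/1518546720) = 2*sqrt(761) - 1518546720/5688319781551 = -1518546720/5688319781551 + 2*sqrt(761)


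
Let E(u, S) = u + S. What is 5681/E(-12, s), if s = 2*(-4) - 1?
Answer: -5681/21 ≈ -270.52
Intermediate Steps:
s = -9 (s = -8 - 1 = -9)
E(u, S) = S + u
5681/E(-12, s) = 5681/(-9 - 12) = 5681/(-21) = 5681*(-1/21) = -5681/21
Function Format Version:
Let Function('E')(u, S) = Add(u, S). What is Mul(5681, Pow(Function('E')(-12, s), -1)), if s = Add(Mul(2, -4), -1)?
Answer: Rational(-5681, 21) ≈ -270.52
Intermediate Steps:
s = -9 (s = Add(-8, -1) = -9)
Function('E')(u, S) = Add(S, u)
Mul(5681, Pow(Function('E')(-12, s), -1)) = Mul(5681, Pow(Add(-9, -12), -1)) = Mul(5681, Pow(-21, -1)) = Mul(5681, Rational(-1, 21)) = Rational(-5681, 21)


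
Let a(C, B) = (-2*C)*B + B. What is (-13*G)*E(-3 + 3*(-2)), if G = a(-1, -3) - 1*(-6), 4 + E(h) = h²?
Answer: 3003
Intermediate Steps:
E(h) = -4 + h²
a(C, B) = B - 2*B*C (a(C, B) = -2*B*C + B = B - 2*B*C)
G = -3 (G = -3*(1 - 2*(-1)) - 1*(-6) = -3*(1 + 2) + 6 = -3*3 + 6 = -9 + 6 = -3)
(-13*G)*E(-3 + 3*(-2)) = (-13*(-3))*(-4 + (-3 + 3*(-2))²) = 39*(-4 + (-3 - 6)²) = 39*(-4 + (-9)²) = 39*(-4 + 81) = 39*77 = 3003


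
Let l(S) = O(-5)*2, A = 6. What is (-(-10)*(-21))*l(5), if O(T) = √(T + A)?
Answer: -420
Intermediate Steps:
O(T) = √(6 + T) (O(T) = √(T + 6) = √(6 + T))
l(S) = 2 (l(S) = √(6 - 5)*2 = √1*2 = 1*2 = 2)
(-(-10)*(-21))*l(5) = -(-10)*(-21)*2 = -1*210*2 = -210*2 = -420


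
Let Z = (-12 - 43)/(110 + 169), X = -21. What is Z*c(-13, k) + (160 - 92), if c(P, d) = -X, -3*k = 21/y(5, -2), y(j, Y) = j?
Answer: 5939/93 ≈ 63.860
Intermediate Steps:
k = -7/5 ≈ -1.4000
Z = -55/279 ≈ -0.19713
c(P, d) = 21 (c(P, d) = -1*(-21) = 21)
Z*c(-13, k) + (160 - 92) = -55/279*21 + (160 - 92) = -385/93 + 68 = 5939/93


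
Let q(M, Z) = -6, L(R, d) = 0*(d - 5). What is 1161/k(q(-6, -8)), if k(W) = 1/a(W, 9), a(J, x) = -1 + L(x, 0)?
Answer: -1161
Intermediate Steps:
L(R, d) = 0 (L(R, d) = 0*(-5 + d) = 0)
a(J, x) = -1 (a(J, x) = -1 + 0 = -1)
k(W) = -1 (k(W) = 1/(-1) = -1)
1161/k(q(-6, -8)) = 1161/(-1) = 1161*(-1) = -1161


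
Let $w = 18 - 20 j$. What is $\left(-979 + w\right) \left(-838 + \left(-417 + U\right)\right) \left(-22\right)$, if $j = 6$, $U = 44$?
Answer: $-28800002$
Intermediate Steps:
$w = -102$ ($w = 18 - 120 = -102$)
$\left(-979 + w\right) \left(-838 + \left(-417 + U\right)\right) \left(-22\right) = \left(-979 - 102\right) \left(-838 + \left(-417 + 44\right)\right) \left(-22\right) = - 1081 \left(-838 - 373\right) \left(-22\right) = \left(-1081\right) \left(-1211\right) \left(-22\right) = 1309091 \left(-22\right) = -28800002$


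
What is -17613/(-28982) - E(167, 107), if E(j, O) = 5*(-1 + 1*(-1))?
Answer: 307433/28982 ≈ 10.608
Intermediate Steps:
E(j, O) = -10 (E(j, O) = 5*(-1 - 1) = 5*(-2) = -10)
-17613/(-28982) - E(167, 107) = -17613/(-28982) - 1*(-10) = -17613*(-1/28982) + 10 = 17613/28982 + 10 = 307433/28982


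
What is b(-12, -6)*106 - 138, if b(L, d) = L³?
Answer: -183306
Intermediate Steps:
b(-12, -6)*106 - 138 = (-12)³*106 - 138 = -1728*106 - 138 = -183168 - 138 = -183306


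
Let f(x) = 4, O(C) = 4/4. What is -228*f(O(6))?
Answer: -912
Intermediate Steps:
O(C) = 1 (O(C) = 4*(¼) = 1)
-228*f(O(6)) = -228*4 = -912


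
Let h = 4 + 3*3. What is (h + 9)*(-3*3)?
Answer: -198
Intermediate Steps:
h = 13 (h = 4 + 9 = 13)
(h + 9)*(-3*3) = (13 + 9)*(-3*3) = 22*(-9) = -198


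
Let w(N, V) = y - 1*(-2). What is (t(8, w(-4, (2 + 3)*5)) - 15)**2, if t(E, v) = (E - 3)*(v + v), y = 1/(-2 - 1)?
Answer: 25/9 ≈ 2.7778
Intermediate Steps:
y = -1/3 (y = 1/(-3) = -1/3 ≈ -0.33333)
w(N, V) = 5/3 (w(N, V) = -1/3 - 1*(-2) = -1/3 + 2 = 5/3)
t(E, v) = 2*v*(-3 + E) (t(E, v) = (-3 + E)*(2*v) = 2*v*(-3 + E))
(t(8, w(-4, (2 + 3)*5)) - 15)**2 = (2*(5/3)*(-3 + 8) - 15)**2 = (2*(5/3)*5 - 15)**2 = (50/3 - 15)**2 = (5/3)**2 = 25/9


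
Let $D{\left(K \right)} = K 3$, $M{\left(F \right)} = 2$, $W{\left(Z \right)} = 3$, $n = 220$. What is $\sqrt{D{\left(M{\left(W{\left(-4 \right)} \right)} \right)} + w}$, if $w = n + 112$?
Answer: $13 \sqrt{2} \approx 18.385$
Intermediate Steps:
$w = 332$ ($w = 220 + 112 = 332$)
$D{\left(K \right)} = 3 K$
$\sqrt{D{\left(M{\left(W{\left(-4 \right)} \right)} \right)} + w} = \sqrt{3 \cdot 2 + 332} = \sqrt{6 + 332} = \sqrt{338} = 13 \sqrt{2}$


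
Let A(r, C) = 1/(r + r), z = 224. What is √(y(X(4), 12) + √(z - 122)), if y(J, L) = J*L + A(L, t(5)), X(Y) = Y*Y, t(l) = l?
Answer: √(27654 + 144*√102)/12 ≈ 14.218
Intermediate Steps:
X(Y) = Y²
A(r, C) = 1/(2*r)
y(J, L) = 1/(2*L) + J*L (y(J, L) = J*L + 1/(2*L) = 1/(2*L) + J*L)
√(y(X(4), 12) + √(z - 122)) = √(((½)/12 + 4²*12) + √(224 - 122)) = √(((½)*(1/12) + 16*12) + √102) = √((1/24 + 192) + √102) = √(4609/24 + √102)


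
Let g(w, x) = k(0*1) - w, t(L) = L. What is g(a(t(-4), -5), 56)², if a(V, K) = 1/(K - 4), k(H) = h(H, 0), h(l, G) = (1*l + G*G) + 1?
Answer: 100/81 ≈ 1.2346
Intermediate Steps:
h(l, G) = 1 + l + G² (h(l, G) = (l + G²) + 1 = 1 + l + G²)
k(H) = 1 + H (k(H) = 1 + H + 0² = 1 + H + 0 = 1 + H)
a(V, K) = 1/(-4 + K)
g(w, x) = 1 - w (g(w, x) = (1 + 0*1) - w = (1 + 0) - w = 1 - w)
g(a(t(-4), -5), 56)² = (1 - 1/(-4 - 5))² = (1 - 1/(-9))² = (1 - 1*(-⅑))² = (1 + ⅑)² = (10/9)² = 100/81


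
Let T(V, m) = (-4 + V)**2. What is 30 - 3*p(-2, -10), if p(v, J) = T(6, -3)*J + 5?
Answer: 135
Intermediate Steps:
p(v, J) = 5 + 4*J (p(v, J) = (-4 + 6)**2*J + 5 = 2**2*J + 5 = 4*J + 5 = 5 + 4*J)
30 - 3*p(-2, -10) = 30 - 3*(5 + 4*(-10)) = 30 - 3*(5 - 40) = 30 - 3*(-35) = 30 + 105 = 135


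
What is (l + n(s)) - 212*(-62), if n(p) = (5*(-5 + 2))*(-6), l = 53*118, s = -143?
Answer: 19488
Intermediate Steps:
l = 6254
n(p) = 90 (n(p) = (5*(-3))*(-6) = -15*(-6) = 90)
(l + n(s)) - 212*(-62) = (6254 + 90) - 212*(-62) = 6344 + 13144 = 19488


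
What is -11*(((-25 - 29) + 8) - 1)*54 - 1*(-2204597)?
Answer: 2232515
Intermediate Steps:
-11*(((-25 - 29) + 8) - 1)*54 - 1*(-2204597) = -11*((-54 + 8) - 1)*54 + 2204597 = -11*(-46 - 1)*54 + 2204597 = -11*(-47)*54 + 2204597 = 517*54 + 2204597 = 27918 + 2204597 = 2232515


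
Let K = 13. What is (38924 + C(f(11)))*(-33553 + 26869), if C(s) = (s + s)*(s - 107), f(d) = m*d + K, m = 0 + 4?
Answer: -222069216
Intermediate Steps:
m = 4
f(d) = 13 + 4*d (f(d) = 4*d + 13 = 13 + 4*d)
C(s) = 2*s*(-107 + s) (C(s) = (2*s)*(-107 + s) = 2*s*(-107 + s))
(38924 + C(f(11)))*(-33553 + 26869) = (38924 + 2*(13 + 4*11)*(-107 + (13 + 4*11)))*(-33553 + 26869) = (38924 + 2*(13 + 44)*(-107 + (13 + 44)))*(-6684) = (38924 + 2*57*(-107 + 57))*(-6684) = (38924 + 2*57*(-50))*(-6684) = (38924 - 5700)*(-6684) = 33224*(-6684) = -222069216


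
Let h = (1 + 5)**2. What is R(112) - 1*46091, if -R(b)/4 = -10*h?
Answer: -44651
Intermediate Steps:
h = 36 (h = 6**2 = 36)
R(b) = 1440 (R(b) = -(-40)*36 = -4*(-360) = 1440)
R(112) - 1*46091 = 1440 - 1*46091 = 1440 - 46091 = -44651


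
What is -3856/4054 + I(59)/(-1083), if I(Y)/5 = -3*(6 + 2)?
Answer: -614928/731747 ≈ -0.84036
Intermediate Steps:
I(Y) = -120 (I(Y) = 5*(-3*(6 + 2)) = 5*(-3*8) = 5*(-24) = -120)
-3856/4054 + I(59)/(-1083) = -3856/4054 - 120/(-1083) = -3856*1/4054 - 120*(-1/1083) = -1928/2027 + 40/361 = -614928/731747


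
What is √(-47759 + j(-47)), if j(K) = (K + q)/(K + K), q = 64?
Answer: I*√422000122/94 ≈ 218.54*I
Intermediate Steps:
j(K) = (64 + K)/(2*K) (j(K) = (K + 64)/(K + K) = (64 + K)/((2*K)) = (64 + K)*(1/(2*K)) = (64 + K)/(2*K))
√(-47759 + j(-47)) = √(-47759 + (½)*(64 - 47)/(-47)) = √(-47759 + (½)*(-1/47)*17) = √(-47759 - 17/94) = √(-4489363/94) = I*√422000122/94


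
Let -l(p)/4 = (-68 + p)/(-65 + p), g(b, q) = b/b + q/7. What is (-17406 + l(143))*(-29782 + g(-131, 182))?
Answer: 6734389640/13 ≈ 5.1803e+8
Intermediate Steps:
g(b, q) = 1 + q/7 (g(b, q) = 1 + q*(1/7) = 1 + q/7)
l(p) = -4*(-68 + p)/(-65 + p)
(-17406 + l(143))*(-29782 + g(-131, 182)) = (-17406 + 4*(68 - 1*143)/(-65 + 143))*(-29782 + (1 + (1/7)*182)) = (-17406 + 4*(68 - 143)/78)*(-29782 + (1 + 26)) = (-17406 + 4*(1/78)*(-75))*(-29782 + 27) = (-17406 - 50/13)*(-29755) = -226328/13*(-29755) = 6734389640/13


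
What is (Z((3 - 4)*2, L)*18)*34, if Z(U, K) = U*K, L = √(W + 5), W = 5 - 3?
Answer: -1224*√7 ≈ -3238.4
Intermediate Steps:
W = 2
L = √7 (L = √(2 + 5) = √7 ≈ 2.6458)
Z(U, K) = K*U
(Z((3 - 4)*2, L)*18)*34 = ((√7*((3 - 4)*2))*18)*34 = ((√7*(-1*2))*18)*34 = ((√7*(-2))*18)*34 = (-2*√7*18)*34 = -36*√7*34 = -1224*√7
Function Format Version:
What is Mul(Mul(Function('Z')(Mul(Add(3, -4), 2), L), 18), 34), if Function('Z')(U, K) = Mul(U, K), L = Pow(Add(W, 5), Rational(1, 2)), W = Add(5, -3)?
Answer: Mul(-1224, Pow(7, Rational(1, 2))) ≈ -3238.4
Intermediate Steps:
W = 2
L = Pow(7, Rational(1, 2)) (L = Pow(Add(2, 5), Rational(1, 2)) = Pow(7, Rational(1, 2)) ≈ 2.6458)
Function('Z')(U, K) = Mul(K, U)
Mul(Mul(Function('Z')(Mul(Add(3, -4), 2), L), 18), 34) = Mul(Mul(Mul(Pow(7, Rational(1, 2)), Mul(Add(3, -4), 2)), 18), 34) = Mul(Mul(Mul(Pow(7, Rational(1, 2)), Mul(-1, 2)), 18), 34) = Mul(Mul(Mul(Pow(7, Rational(1, 2)), -2), 18), 34) = Mul(Mul(Mul(-2, Pow(7, Rational(1, 2))), 18), 34) = Mul(Mul(-36, Pow(7, Rational(1, 2))), 34) = Mul(-1224, Pow(7, Rational(1, 2)))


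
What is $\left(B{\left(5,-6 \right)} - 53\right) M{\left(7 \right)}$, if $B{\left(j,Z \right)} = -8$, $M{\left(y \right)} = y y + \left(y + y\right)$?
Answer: $-3843$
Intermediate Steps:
$M{\left(y \right)} = y^{2} + 2 y$
$\left(B{\left(5,-6 \right)} - 53\right) M{\left(7 \right)} = \left(-8 - 53\right) 7 \left(2 + 7\right) = - 61 \cdot 7 \cdot 9 = \left(-61\right) 63 = -3843$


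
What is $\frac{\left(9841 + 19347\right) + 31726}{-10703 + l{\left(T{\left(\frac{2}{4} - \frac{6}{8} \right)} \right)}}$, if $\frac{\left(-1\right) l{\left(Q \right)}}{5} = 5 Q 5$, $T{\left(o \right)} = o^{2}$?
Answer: $- \frac{974624}{171373} \approx -5.6871$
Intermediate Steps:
$l{\left(Q \right)} = - 125 Q$ ($l{\left(Q \right)} = - 5 \cdot 5 Q 5 = - 5 \cdot 25 Q = - 125 Q$)
$\frac{\left(9841 + 19347\right) + 31726}{-10703 + l{\left(T{\left(\frac{2}{4} - \frac{6}{8} \right)} \right)}} = \frac{\left(9841 + 19347\right) + 31726}{-10703 - 125 \left(\frac{2}{4} - \frac{6}{8}\right)^{2}} = \frac{29188 + 31726}{-10703 - 125 \left(2 \cdot \frac{1}{4} - \frac{3}{4}\right)^{2}} = \frac{60914}{-10703 - 125 \left(\frac{1}{2} - \frac{3}{4}\right)^{2}} = \frac{60914}{-10703 - 125 \left(- \frac{1}{4}\right)^{2}} = \frac{60914}{-10703 - \frac{125}{16}} = \frac{60914}{- \frac{171373}{16}} = 60914 \left(- \frac{16}{171373}\right) = - \frac{974624}{171373}$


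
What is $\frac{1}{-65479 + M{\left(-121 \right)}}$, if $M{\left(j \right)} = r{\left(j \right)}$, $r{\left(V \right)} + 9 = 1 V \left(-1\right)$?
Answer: $- \frac{1}{65367} \approx -1.5298 \cdot 10^{-5}$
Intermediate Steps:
$r{\left(V \right)} = -9 - V$ ($r{\left(V \right)} = -9 + 1 V \left(-1\right) = -9 + V \left(-1\right) = -9 - V$)
$M{\left(j \right)} = -9 - j$
$\frac{1}{-65479 + M{\left(-121 \right)}} = \frac{1}{-65479 - -112} = \frac{1}{-65479 + \left(-9 + 121\right)} = \frac{1}{-65479 + 112} = \frac{1}{-65367} = - \frac{1}{65367}$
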